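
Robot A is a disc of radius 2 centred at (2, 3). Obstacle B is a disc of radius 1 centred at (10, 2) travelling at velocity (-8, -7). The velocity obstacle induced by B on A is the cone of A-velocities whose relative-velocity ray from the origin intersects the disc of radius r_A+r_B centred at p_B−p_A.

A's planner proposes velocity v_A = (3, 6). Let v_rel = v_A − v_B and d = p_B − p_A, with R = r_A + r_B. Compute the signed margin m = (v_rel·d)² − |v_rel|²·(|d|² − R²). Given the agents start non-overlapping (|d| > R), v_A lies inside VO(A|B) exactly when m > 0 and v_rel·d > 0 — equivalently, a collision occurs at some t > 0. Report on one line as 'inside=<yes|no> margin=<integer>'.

d = (8, -1),  |d|² = 65;  R = 2+1 = 3,  c = 65−3² = 56
v_rel = (11, 13),  |v_rel|² = 290;  v_rel·d = (11)·(8) + (13)·(-1) = 75
290·t² − 150·t + 56 = 0  ⇒  m = 75² − 290·56 = -10615
m = -10615 < 0,  v_rel·d = 75 > 0  ⇒  outside

inside=no margin=-10615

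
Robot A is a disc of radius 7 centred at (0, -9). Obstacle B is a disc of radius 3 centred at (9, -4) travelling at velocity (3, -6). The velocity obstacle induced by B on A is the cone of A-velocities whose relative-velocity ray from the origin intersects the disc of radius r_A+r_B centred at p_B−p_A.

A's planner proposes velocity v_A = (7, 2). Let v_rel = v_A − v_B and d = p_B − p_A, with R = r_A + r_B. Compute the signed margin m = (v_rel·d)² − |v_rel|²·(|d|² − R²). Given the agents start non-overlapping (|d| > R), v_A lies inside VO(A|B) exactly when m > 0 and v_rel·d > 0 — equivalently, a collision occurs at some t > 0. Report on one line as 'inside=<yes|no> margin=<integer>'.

d = (9, 5),  |d|² = 106;  R = 7+3 = 10,  c = 106−10² = 6
v_rel = (4, 8),  |v_rel|² = 80;  v_rel·d = (4)·(9) + (8)·(5) = 76
80·t² − 152·t + 6 = 0  ⇒  m = 76² − 80·6 = 5296
m = 5296 > 0,  v_rel·d = 76 > 0  ⇒  inside

inside=yes margin=5296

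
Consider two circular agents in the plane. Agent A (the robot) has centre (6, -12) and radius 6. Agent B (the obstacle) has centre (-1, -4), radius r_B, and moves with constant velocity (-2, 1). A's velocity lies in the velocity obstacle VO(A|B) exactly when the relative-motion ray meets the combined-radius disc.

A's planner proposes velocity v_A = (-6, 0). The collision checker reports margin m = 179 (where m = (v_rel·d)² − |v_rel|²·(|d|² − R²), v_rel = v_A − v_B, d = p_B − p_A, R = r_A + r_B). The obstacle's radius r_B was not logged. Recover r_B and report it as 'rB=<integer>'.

m = 179
d = (-7, 8);  v_rel = (-4, -1),  |v_rel|² = 17
v_rel×d = (-4)·(8) − (-1)·(-7) = -39
since m = R²·17 − (-39)²:  R² = (1521 + 179) / 17 = 100
R = √100 = 10  ⇒  r_B = 10 − 6 = 4

rB=4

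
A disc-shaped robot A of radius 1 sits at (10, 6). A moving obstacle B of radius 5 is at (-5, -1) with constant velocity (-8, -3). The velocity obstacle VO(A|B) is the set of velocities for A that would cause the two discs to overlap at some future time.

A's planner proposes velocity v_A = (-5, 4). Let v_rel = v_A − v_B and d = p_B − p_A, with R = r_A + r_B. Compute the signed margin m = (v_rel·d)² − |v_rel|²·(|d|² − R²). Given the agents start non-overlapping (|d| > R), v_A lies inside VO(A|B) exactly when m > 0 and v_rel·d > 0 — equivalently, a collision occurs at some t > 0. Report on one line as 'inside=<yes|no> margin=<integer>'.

d = (-15, -7),  |d|² = 274;  R = 1+5 = 6,  c = 274−6² = 238
v_rel = (3, 7),  |v_rel|² = 58;  v_rel·d = (3)·(-15) + (7)·(-7) = -94
58·t² + 188·t + 238 = 0  ⇒  m = (-94)² − 58·238 = -4968
m = -4968 < 0,  v_rel·d = -94 < 0  ⇒  outside

inside=no margin=-4968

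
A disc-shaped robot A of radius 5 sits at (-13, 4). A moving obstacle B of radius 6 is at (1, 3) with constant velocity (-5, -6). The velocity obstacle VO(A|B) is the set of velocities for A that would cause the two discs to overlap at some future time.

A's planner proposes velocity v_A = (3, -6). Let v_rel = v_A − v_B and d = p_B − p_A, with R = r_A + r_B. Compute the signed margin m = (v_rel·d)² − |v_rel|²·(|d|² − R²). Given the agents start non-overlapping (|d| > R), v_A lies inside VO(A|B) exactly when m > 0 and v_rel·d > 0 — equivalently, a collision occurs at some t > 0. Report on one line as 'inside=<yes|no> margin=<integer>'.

d = (14, -1),  |d|² = 197;  R = 5+6 = 11,  c = 197−11² = 76
v_rel = (8, 0),  |v_rel|² = 64;  v_rel·d = (8)·(14) + (0)·(-1) = 112
64·t² − 224·t + 76 = 0  ⇒  m = 112² − 64·76 = 7680
m = 7680 > 0,  v_rel·d = 112 > 0  ⇒  inside

inside=yes margin=7680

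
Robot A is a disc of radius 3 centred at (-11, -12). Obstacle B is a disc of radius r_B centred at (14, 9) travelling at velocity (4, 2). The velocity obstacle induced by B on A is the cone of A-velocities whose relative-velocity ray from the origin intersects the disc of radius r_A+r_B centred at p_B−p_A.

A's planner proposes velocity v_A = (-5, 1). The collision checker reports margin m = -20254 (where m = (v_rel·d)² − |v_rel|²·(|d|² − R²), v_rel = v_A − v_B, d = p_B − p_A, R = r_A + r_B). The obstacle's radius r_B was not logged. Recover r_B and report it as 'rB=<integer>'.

m = -20254
d = (25, 21);  v_rel = (-9, -1),  |v_rel|² = 82
v_rel×d = (-9)·(21) − (-1)·(25) = -164
since m = R²·82 − (-164)²:  R² = (26896 + -20254) / 82 = 81
R = √81 = 9  ⇒  r_B = 9 − 3 = 6

rB=6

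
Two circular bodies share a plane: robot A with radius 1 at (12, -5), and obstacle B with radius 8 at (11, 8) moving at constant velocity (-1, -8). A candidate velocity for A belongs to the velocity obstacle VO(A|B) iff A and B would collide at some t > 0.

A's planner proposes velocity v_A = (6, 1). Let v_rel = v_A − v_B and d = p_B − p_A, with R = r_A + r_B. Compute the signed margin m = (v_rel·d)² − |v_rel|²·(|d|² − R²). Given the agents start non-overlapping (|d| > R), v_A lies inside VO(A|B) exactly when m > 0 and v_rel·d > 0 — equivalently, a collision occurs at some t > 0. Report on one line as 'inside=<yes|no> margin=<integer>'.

d = (-1, 13),  |d|² = 170;  R = 1+8 = 9,  c = 170−9² = 89
v_rel = (7, 9),  |v_rel|² = 130;  v_rel·d = (7)·(-1) + (9)·(13) = 110
130·t² − 220·t + 89 = 0  ⇒  m = 110² − 130·89 = 530
m = 530 > 0,  v_rel·d = 110 > 0  ⇒  inside

inside=yes margin=530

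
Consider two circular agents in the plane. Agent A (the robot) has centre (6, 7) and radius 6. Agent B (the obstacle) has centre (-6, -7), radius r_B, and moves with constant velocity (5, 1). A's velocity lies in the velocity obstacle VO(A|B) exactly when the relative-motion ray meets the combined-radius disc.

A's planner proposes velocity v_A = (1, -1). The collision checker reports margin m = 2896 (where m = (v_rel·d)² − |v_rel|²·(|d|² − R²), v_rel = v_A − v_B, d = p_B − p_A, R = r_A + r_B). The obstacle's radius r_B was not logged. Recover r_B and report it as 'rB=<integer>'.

m = 2896
d = (-12, -14);  v_rel = (-4, -2),  |v_rel|² = 20
v_rel×d = (-4)·(-14) − (-2)·(-12) = 32
since m = R²·20 − 32²:  R² = (1024 + 2896) / 20 = 196
R = √196 = 14  ⇒  r_B = 14 − 6 = 8

rB=8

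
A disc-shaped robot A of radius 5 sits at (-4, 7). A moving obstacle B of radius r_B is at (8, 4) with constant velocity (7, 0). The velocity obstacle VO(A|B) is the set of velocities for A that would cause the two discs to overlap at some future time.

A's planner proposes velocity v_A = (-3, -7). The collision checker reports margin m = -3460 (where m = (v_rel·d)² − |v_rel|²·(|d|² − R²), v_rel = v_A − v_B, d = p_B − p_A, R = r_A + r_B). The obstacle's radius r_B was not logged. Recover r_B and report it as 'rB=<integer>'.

m = -3460
d = (12, -3);  v_rel = (-10, -7),  |v_rel|² = 149
v_rel×d = (-10)·(-3) − (-7)·(12) = 114
since m = R²·149 − 114²:  R² = (12996 + -3460) / 149 = 64
R = √64 = 8  ⇒  r_B = 8 − 5 = 3

rB=3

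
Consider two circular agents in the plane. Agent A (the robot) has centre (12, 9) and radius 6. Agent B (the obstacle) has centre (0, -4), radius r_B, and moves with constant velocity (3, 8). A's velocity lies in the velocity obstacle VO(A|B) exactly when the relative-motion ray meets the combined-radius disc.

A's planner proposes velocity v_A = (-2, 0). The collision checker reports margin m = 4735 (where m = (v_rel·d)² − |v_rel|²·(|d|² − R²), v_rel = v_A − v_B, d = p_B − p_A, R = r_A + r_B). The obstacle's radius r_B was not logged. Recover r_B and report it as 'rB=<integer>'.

m = 4735
d = (-12, -13);  v_rel = (-5, -8),  |v_rel|² = 89
v_rel×d = (-5)·(-13) − (-8)·(-12) = -31
since m = R²·89 − (-31)²:  R² = (961 + 4735) / 89 = 64
R = √64 = 8  ⇒  r_B = 8 − 6 = 2

rB=2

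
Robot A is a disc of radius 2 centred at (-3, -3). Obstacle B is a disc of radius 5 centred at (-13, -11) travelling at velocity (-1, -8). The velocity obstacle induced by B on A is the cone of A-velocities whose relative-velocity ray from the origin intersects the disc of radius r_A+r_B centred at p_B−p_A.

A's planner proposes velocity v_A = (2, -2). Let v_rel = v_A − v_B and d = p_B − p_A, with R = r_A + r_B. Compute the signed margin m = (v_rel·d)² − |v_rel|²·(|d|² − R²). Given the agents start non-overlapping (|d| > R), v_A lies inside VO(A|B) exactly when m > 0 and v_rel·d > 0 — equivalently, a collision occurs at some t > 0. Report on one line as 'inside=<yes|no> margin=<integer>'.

d = (-10, -8),  |d|² = 164;  R = 2+5 = 7,  c = 164−7² = 115
v_rel = (3, 6),  |v_rel|² = 45;  v_rel·d = (3)·(-10) + (6)·(-8) = -78
45·t² + 156·t + 115 = 0  ⇒  m = (-78)² − 45·115 = 909
m = 909 > 0,  v_rel·d = -78 < 0  ⇒  outside

inside=no margin=909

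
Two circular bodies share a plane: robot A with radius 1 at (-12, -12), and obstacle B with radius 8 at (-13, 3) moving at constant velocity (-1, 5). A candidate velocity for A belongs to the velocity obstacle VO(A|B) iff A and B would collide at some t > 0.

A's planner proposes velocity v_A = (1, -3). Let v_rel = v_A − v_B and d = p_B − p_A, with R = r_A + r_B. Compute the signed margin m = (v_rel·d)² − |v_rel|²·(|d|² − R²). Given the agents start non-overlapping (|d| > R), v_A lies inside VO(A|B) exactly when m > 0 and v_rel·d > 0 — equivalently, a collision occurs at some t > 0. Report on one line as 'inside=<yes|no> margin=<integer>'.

d = (-1, 15),  |d|² = 226;  R = 1+8 = 9,  c = 226−9² = 145
v_rel = (2, -8),  |v_rel|² = 68;  v_rel·d = (2)·(-1) + (-8)·(15) = -122
68·t² + 244·t + 145 = 0  ⇒  m = (-122)² − 68·145 = 5024
m = 5024 > 0,  v_rel·d = -122 < 0  ⇒  outside

inside=no margin=5024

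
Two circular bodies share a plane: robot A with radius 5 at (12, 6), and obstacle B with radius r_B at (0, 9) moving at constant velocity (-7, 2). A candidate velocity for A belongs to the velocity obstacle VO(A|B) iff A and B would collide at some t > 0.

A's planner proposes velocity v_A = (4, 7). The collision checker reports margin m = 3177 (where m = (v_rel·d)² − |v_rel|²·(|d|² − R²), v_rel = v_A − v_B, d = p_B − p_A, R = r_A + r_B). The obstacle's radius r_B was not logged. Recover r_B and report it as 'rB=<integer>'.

m = 3177
d = (-12, 3);  v_rel = (11, 5),  |v_rel|² = 146
v_rel×d = (11)·(3) − (5)·(-12) = 93
since m = R²·146 − 93²:  R² = (8649 + 3177) / 146 = 81
R = √81 = 9  ⇒  r_B = 9 − 5 = 4

rB=4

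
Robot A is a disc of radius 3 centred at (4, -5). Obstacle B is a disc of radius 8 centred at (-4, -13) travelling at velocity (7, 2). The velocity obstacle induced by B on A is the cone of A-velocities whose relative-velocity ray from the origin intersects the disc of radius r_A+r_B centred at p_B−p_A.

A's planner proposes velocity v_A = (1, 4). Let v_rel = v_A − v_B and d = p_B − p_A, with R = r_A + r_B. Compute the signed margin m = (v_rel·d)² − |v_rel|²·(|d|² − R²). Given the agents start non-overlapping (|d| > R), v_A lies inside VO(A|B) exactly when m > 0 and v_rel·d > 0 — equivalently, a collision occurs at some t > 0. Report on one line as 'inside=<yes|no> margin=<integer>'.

d = (-8, -8),  |d|² = 128;  R = 3+8 = 11,  c = 128−11² = 7
v_rel = (-6, 2),  |v_rel|² = 40;  v_rel·d = (-6)·(-8) + (2)·(-8) = 32
40·t² − 64·t + 7 = 0  ⇒  m = 32² − 40·7 = 744
m = 744 > 0,  v_rel·d = 32 > 0  ⇒  inside

inside=yes margin=744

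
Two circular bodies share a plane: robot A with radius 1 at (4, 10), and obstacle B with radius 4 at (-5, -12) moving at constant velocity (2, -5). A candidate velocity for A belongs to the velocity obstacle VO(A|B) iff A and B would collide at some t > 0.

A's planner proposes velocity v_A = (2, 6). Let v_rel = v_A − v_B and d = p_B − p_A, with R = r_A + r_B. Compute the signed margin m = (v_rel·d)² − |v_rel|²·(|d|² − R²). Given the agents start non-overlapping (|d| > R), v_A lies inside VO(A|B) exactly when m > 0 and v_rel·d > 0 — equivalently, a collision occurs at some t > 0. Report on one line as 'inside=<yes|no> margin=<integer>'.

d = (-9, -22),  |d|² = 565;  R = 1+4 = 5,  c = 565−5² = 540
v_rel = (0, 11),  |v_rel|² = 121;  v_rel·d = (0)·(-9) + (11)·(-22) = -242
121·t² + 484·t + 540 = 0  ⇒  m = (-242)² − 121·540 = -6776
m = -6776 < 0,  v_rel·d = -242 < 0  ⇒  outside

inside=no margin=-6776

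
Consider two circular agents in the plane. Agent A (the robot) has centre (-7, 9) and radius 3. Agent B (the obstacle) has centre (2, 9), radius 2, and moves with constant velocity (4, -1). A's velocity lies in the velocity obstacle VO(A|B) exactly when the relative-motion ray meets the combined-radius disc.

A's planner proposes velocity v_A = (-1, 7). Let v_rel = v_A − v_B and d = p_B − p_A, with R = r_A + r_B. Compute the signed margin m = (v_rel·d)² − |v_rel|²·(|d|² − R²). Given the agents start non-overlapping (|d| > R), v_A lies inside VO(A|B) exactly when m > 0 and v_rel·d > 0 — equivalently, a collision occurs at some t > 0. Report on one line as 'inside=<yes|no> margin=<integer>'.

d = (9, 0),  |d|² = 81;  R = 3+2 = 5,  c = 81−5² = 56
v_rel = (-5, 8),  |v_rel|² = 89;  v_rel·d = (-5)·(9) + (8)·(0) = -45
89·t² + 90·t + 56 = 0  ⇒  m = (-45)² − 89·56 = -2959
m = -2959 < 0,  v_rel·d = -45 < 0  ⇒  outside

inside=no margin=-2959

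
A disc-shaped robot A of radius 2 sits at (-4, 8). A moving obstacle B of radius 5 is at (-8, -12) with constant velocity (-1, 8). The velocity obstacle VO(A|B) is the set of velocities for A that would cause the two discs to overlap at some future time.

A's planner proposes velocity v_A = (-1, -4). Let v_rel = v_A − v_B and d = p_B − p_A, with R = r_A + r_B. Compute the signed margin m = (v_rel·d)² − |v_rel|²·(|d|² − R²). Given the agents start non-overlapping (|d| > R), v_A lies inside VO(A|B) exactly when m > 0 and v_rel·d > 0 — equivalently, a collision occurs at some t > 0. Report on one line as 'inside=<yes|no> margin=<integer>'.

d = (-4, -20),  |d|² = 416;  R = 2+5 = 7,  c = 416−7² = 367
v_rel = (0, -12),  |v_rel|² = 144;  v_rel·d = (0)·(-4) + (-12)·(-20) = 240
144·t² − 480·t + 367 = 0  ⇒  m = 240² − 144·367 = 4752
m = 4752 > 0,  v_rel·d = 240 > 0  ⇒  inside

inside=yes margin=4752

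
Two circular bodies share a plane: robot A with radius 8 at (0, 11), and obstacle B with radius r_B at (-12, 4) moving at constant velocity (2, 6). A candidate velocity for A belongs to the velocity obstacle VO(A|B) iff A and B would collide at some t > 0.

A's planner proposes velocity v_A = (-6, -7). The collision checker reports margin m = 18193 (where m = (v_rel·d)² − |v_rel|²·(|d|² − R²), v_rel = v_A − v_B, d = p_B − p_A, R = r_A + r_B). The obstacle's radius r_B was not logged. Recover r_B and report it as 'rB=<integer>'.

m = 18193
d = (-12, -7);  v_rel = (-8, -13),  |v_rel|² = 233
v_rel×d = (-8)·(-7) − (-13)·(-12) = -100
since m = R²·233 − (-100)²:  R² = (10000 + 18193) / 233 = 121
R = √121 = 11  ⇒  r_B = 11 − 8 = 3

rB=3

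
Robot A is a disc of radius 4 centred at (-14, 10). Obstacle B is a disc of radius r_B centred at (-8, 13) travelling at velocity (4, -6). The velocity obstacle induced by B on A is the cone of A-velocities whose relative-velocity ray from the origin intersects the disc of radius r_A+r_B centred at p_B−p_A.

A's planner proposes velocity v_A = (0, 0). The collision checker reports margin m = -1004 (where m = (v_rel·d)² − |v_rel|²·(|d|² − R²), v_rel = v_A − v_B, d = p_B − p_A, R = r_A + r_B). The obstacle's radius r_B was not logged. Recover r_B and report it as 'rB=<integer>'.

m = -1004
d = (6, 3);  v_rel = (-4, 6),  |v_rel|² = 52
v_rel×d = (-4)·(3) − (6)·(6) = -48
since m = R²·52 − (-48)²:  R² = (2304 + -1004) / 52 = 25
R = √25 = 5  ⇒  r_B = 5 − 4 = 1

rB=1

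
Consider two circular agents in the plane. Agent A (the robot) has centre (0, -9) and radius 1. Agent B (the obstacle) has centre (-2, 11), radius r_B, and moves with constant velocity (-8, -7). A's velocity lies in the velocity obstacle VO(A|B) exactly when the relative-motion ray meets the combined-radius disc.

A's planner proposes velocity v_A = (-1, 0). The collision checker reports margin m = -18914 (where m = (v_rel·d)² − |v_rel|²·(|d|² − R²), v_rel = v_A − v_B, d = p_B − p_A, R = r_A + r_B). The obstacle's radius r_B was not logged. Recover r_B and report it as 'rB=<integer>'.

m = -18914
d = (-2, 20);  v_rel = (7, 7),  |v_rel|² = 98
v_rel×d = (7)·(20) − (7)·(-2) = 154
since m = R²·98 − 154²:  R² = (23716 + -18914) / 98 = 49
R = √49 = 7  ⇒  r_B = 7 − 1 = 6

rB=6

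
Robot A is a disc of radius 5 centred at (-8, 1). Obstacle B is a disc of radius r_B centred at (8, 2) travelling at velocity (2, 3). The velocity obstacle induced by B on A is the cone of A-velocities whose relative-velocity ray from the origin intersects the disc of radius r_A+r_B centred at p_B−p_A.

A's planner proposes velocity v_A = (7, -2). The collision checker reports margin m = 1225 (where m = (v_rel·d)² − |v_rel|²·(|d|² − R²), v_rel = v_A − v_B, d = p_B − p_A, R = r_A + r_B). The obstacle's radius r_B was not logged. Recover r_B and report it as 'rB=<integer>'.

m = 1225
d = (16, 1);  v_rel = (5, -5),  |v_rel|² = 50
v_rel×d = (5)·(1) − (-5)·(16) = 85
since m = R²·50 − 85²:  R² = (7225 + 1225) / 50 = 169
R = √169 = 13  ⇒  r_B = 13 − 5 = 8

rB=8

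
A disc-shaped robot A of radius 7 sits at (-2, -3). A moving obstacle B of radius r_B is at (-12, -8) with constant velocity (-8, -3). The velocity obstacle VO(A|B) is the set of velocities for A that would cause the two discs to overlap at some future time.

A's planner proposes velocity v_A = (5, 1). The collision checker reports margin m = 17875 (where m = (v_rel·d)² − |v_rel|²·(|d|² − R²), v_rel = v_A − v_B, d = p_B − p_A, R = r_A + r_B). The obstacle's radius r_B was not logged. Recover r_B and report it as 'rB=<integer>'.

m = 17875
d = (-10, -5);  v_rel = (13, 4),  |v_rel|² = 185
v_rel×d = (13)·(-5) − (4)·(-10) = -25
since m = R²·185 − (-25)²:  R² = (625 + 17875) / 185 = 100
R = √100 = 10  ⇒  r_B = 10 − 7 = 3

rB=3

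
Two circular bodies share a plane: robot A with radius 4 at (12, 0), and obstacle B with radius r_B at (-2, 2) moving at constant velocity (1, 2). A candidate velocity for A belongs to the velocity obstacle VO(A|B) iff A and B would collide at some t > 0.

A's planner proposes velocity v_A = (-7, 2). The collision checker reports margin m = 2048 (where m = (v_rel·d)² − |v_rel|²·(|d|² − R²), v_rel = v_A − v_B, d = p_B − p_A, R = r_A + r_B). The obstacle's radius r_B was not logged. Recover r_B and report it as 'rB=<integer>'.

m = 2048
d = (-14, 2);  v_rel = (-8, 0),  |v_rel|² = 64
v_rel×d = (-8)·(2) − (0)·(-14) = -16
since m = R²·64 − (-16)²:  R² = (256 + 2048) / 64 = 36
R = √36 = 6  ⇒  r_B = 6 − 4 = 2

rB=2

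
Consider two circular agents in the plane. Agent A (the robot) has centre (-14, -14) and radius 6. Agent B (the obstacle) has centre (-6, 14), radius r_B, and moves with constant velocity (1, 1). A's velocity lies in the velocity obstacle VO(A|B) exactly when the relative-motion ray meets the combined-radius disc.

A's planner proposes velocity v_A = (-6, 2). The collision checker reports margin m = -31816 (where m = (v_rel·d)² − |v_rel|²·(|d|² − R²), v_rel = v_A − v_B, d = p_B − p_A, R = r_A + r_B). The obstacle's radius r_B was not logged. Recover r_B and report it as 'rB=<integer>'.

m = -31816
d = (8, 28);  v_rel = (-7, 1),  |v_rel|² = 50
v_rel×d = (-7)·(28) − (1)·(8) = -204
since m = R²·50 − (-204)²:  R² = (41616 + -31816) / 50 = 196
R = √196 = 14  ⇒  r_B = 14 − 6 = 8

rB=8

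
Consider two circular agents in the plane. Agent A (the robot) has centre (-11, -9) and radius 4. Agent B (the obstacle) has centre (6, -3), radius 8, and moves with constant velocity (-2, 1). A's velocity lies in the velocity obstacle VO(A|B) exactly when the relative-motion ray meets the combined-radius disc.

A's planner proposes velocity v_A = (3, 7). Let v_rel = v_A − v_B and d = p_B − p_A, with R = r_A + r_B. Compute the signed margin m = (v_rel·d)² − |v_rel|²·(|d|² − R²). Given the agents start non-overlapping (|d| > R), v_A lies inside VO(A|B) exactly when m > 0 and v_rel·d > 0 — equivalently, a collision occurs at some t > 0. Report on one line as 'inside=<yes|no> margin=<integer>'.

d = (17, 6),  |d|² = 325;  R = 4+8 = 12,  c = 325−12² = 181
v_rel = (5, 6),  |v_rel|² = 61;  v_rel·d = (5)·(17) + (6)·(6) = 121
61·t² − 242·t + 181 = 0  ⇒  m = 121² − 61·181 = 3600
m = 3600 > 0,  v_rel·d = 121 > 0  ⇒  inside

inside=yes margin=3600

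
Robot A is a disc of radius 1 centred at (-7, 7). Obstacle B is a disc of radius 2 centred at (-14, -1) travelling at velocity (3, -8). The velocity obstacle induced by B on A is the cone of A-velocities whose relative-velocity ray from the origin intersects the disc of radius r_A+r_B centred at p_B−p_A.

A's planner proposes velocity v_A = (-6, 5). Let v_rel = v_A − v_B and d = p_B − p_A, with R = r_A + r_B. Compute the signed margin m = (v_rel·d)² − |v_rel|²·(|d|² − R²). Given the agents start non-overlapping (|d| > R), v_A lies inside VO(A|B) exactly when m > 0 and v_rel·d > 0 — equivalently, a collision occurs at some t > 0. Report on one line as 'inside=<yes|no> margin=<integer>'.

d = (-7, -8),  |d|² = 113;  R = 1+2 = 3,  c = 113−3² = 104
v_rel = (-9, 13),  |v_rel|² = 250;  v_rel·d = (-9)·(-7) + (13)·(-8) = -41
250·t² + 82·t + 104 = 0  ⇒  m = (-41)² − 250·104 = -24319
m = -24319 < 0,  v_rel·d = -41 < 0  ⇒  outside

inside=no margin=-24319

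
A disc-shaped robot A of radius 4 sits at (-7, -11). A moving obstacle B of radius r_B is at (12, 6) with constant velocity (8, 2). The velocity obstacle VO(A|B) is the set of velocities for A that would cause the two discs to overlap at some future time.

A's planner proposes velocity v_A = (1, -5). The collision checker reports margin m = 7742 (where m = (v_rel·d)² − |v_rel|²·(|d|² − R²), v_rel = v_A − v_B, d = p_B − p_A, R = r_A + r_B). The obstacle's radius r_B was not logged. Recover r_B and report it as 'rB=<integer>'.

m = 7742
d = (19, 17);  v_rel = (-7, -7),  |v_rel|² = 98
v_rel×d = (-7)·(17) − (-7)·(19) = 14
since m = R²·98 − 14²:  R² = (196 + 7742) / 98 = 81
R = √81 = 9  ⇒  r_B = 9 − 4 = 5

rB=5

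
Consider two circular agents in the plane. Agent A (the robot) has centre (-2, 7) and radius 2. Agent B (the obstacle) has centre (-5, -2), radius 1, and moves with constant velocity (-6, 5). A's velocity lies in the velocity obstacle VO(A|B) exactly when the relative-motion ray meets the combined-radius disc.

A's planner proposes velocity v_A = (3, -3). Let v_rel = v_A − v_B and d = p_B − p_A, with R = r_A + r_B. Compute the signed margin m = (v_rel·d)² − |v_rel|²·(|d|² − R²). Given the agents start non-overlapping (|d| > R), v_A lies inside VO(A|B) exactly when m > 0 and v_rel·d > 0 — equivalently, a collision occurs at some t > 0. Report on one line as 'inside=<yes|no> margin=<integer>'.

d = (-3, -9),  |d|² = 90;  R = 2+1 = 3,  c = 90−3² = 81
v_rel = (9, -8),  |v_rel|² = 145;  v_rel·d = (9)·(-3) + (-8)·(-9) = 45
145·t² − 90·t + 81 = 0  ⇒  m = 45² − 145·81 = -9720
m = -9720 < 0,  v_rel·d = 45 > 0  ⇒  outside

inside=no margin=-9720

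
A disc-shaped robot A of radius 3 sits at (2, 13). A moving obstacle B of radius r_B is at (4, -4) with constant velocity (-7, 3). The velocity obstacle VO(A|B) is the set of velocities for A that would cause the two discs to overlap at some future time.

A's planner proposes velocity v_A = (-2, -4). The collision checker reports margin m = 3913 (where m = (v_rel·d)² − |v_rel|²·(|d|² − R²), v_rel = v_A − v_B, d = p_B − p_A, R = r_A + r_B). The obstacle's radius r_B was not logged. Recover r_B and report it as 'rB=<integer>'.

m = 3913
d = (2, -17);  v_rel = (5, -7),  |v_rel|² = 74
v_rel×d = (5)·(-17) − (-7)·(2) = -71
since m = R²·74 − (-71)²:  R² = (5041 + 3913) / 74 = 121
R = √121 = 11  ⇒  r_B = 11 − 3 = 8

rB=8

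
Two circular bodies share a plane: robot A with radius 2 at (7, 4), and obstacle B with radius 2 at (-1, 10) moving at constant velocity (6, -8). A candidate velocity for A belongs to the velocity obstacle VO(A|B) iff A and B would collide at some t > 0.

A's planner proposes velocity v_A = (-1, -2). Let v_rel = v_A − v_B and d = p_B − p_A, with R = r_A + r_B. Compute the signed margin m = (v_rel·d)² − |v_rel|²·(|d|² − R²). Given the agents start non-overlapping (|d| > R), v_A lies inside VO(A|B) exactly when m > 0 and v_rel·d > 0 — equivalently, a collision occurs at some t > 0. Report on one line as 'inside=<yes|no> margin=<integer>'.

d = (-8, 6),  |d|² = 100;  R = 2+2 = 4,  c = 100−4² = 84
v_rel = (-7, 6),  |v_rel|² = 85;  v_rel·d = (-7)·(-8) + (6)·(6) = 92
85·t² − 184·t + 84 = 0  ⇒  m = 92² − 85·84 = 1324
m = 1324 > 0,  v_rel·d = 92 > 0  ⇒  inside

inside=yes margin=1324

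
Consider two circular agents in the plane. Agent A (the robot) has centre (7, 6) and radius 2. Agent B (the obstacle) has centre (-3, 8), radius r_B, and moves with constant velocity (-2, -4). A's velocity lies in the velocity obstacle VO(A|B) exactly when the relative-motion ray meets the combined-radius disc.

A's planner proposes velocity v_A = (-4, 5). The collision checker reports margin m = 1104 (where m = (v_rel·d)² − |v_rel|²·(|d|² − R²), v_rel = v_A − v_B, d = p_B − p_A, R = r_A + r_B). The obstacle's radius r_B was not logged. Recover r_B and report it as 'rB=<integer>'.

m = 1104
d = (-10, 2);  v_rel = (-2, 9),  |v_rel|² = 85
v_rel×d = (-2)·(2) − (9)·(-10) = 86
since m = R²·85 − 86²:  R² = (7396 + 1104) / 85 = 100
R = √100 = 10  ⇒  r_B = 10 − 2 = 8

rB=8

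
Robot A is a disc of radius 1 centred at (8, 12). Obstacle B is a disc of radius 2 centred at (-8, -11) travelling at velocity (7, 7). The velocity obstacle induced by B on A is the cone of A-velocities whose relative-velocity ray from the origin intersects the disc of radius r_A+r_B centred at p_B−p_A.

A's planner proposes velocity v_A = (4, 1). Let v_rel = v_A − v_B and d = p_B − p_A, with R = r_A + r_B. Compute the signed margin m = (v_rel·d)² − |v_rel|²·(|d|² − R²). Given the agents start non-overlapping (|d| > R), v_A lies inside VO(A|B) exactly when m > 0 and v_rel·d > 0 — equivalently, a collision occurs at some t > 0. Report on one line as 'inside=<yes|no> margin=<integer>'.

d = (-16, -23),  |d|² = 785;  R = 1+2 = 3,  c = 785−3² = 776
v_rel = (-3, -6),  |v_rel|² = 45;  v_rel·d = (-3)·(-16) + (-6)·(-23) = 186
45·t² − 372·t + 776 = 0  ⇒  m = 186² − 45·776 = -324
m = -324 < 0,  v_rel·d = 186 > 0  ⇒  outside

inside=no margin=-324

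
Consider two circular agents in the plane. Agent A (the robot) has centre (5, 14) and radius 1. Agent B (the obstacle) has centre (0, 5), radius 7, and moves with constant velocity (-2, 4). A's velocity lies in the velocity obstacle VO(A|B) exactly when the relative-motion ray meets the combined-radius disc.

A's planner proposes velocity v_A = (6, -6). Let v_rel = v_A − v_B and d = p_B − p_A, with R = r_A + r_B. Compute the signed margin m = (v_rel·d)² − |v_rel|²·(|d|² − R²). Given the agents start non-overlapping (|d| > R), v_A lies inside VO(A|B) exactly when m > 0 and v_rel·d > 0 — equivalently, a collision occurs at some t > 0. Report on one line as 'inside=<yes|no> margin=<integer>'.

d = (-5, -9),  |d|² = 106;  R = 1+7 = 8,  c = 106−8² = 42
v_rel = (8, -10),  |v_rel|² = 164;  v_rel·d = (8)·(-5) + (-10)·(-9) = 50
164·t² − 100·t + 42 = 0  ⇒  m = 50² − 164·42 = -4388
m = -4388 < 0,  v_rel·d = 50 > 0  ⇒  outside

inside=no margin=-4388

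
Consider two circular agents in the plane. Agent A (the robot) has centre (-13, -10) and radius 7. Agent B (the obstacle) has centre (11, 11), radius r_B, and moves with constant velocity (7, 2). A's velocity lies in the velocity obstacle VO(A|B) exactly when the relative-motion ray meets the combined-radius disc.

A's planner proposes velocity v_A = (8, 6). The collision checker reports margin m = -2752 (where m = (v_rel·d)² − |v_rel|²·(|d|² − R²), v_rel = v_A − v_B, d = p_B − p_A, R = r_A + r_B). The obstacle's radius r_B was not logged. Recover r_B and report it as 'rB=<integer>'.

m = -2752
d = (24, 21);  v_rel = (1, 4),  |v_rel|² = 17
v_rel×d = (1)·(21) − (4)·(24) = -75
since m = R²·17 − (-75)²:  R² = (5625 + -2752) / 17 = 169
R = √169 = 13  ⇒  r_B = 13 − 7 = 6

rB=6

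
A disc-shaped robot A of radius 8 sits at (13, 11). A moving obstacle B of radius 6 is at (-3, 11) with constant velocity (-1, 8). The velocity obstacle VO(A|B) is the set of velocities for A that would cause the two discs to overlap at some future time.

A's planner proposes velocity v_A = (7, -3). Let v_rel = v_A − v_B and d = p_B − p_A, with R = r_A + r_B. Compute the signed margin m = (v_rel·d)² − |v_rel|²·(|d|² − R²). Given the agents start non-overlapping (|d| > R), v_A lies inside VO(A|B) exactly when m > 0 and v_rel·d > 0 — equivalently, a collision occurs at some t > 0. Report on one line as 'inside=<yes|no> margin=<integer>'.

d = (-16, 0),  |d|² = 256;  R = 8+6 = 14,  c = 256−14² = 60
v_rel = (8, -11),  |v_rel|² = 185;  v_rel·d = (8)·(-16) + (-11)·(0) = -128
185·t² + 256·t + 60 = 0  ⇒  m = (-128)² − 185·60 = 5284
m = 5284 > 0,  v_rel·d = -128 < 0  ⇒  outside

inside=no margin=5284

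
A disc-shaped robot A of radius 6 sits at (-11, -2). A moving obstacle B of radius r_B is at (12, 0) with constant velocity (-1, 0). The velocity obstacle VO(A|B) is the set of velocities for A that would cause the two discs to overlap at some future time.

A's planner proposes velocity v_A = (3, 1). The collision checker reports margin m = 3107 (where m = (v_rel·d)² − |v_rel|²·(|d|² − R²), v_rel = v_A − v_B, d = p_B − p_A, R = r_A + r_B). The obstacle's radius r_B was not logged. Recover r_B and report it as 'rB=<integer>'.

m = 3107
d = (23, 2);  v_rel = (4, 1),  |v_rel|² = 17
v_rel×d = (4)·(2) − (1)·(23) = -15
since m = R²·17 − (-15)²:  R² = (225 + 3107) / 17 = 196
R = √196 = 14  ⇒  r_B = 14 − 6 = 8

rB=8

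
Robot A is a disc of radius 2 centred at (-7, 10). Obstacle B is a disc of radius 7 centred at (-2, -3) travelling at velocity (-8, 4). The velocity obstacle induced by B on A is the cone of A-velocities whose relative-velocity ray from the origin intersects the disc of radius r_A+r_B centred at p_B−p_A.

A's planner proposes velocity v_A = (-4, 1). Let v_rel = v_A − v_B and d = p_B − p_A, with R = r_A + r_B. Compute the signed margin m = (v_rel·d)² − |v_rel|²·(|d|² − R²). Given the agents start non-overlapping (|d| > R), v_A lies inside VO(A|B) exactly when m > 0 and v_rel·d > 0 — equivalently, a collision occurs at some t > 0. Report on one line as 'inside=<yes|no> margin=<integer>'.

d = (5, -13),  |d|² = 194;  R = 2+7 = 9,  c = 194−9² = 113
v_rel = (4, -3),  |v_rel|² = 25;  v_rel·d = (4)·(5) + (-3)·(-13) = 59
25·t² − 118·t + 113 = 0  ⇒  m = 59² − 25·113 = 656
m = 656 > 0,  v_rel·d = 59 > 0  ⇒  inside

inside=yes margin=656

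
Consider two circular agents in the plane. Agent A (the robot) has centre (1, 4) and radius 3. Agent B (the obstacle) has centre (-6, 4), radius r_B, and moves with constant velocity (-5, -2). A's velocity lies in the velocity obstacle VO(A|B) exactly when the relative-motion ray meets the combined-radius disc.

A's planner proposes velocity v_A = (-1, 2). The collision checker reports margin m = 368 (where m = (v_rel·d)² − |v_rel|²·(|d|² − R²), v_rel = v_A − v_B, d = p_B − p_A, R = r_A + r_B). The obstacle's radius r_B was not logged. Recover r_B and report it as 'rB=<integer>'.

m = 368
d = (-7, 0);  v_rel = (4, 4),  |v_rel|² = 32
v_rel×d = (4)·(0) − (4)·(-7) = 28
since m = R²·32 − 28²:  R² = (784 + 368) / 32 = 36
R = √36 = 6  ⇒  r_B = 6 − 3 = 3

rB=3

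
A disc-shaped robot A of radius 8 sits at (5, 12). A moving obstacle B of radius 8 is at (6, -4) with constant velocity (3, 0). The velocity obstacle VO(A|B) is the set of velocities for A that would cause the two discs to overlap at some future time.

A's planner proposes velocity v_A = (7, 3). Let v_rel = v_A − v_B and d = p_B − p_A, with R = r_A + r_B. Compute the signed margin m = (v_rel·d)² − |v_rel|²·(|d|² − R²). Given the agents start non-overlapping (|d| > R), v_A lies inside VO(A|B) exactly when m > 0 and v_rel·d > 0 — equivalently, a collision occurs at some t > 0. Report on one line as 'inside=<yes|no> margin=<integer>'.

d = (1, -16),  |d|² = 257;  R = 8+8 = 16,  c = 257−16² = 1
v_rel = (4, 3),  |v_rel|² = 25;  v_rel·d = (4)·(1) + (3)·(-16) = -44
25·t² + 88·t + 1 = 0  ⇒  m = (-44)² − 25·1 = 1911
m = 1911 > 0,  v_rel·d = -44 < 0  ⇒  outside

inside=no margin=1911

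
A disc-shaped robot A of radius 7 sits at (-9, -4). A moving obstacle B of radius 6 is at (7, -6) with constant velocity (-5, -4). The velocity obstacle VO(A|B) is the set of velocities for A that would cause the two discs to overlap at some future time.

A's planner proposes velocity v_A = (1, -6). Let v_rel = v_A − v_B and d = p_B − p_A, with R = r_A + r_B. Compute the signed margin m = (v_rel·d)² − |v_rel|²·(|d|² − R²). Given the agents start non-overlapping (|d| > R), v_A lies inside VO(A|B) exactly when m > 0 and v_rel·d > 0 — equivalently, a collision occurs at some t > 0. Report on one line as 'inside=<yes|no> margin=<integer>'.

d = (16, -2),  |d|² = 260;  R = 7+6 = 13,  c = 260−13² = 91
v_rel = (6, -2),  |v_rel|² = 40;  v_rel·d = (6)·(16) + (-2)·(-2) = 100
40·t² − 200·t + 91 = 0  ⇒  m = 100² − 40·91 = 6360
m = 6360 > 0,  v_rel·d = 100 > 0  ⇒  inside

inside=yes margin=6360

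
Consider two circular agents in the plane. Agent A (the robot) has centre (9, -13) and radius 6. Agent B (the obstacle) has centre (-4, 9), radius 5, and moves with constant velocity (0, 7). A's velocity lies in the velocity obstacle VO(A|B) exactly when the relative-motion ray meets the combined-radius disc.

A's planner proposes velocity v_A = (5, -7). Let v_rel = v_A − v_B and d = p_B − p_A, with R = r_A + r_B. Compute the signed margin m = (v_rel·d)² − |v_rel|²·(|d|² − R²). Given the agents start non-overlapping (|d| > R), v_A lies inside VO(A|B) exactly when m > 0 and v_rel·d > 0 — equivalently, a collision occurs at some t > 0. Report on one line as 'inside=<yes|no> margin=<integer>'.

d = (-13, 22),  |d|² = 653;  R = 6+5 = 11,  c = 653−11² = 532
v_rel = (5, -14),  |v_rel|² = 221;  v_rel·d = (5)·(-13) + (-14)·(22) = -373
221·t² + 746·t + 532 = 0  ⇒  m = (-373)² − 221·532 = 21557
m = 21557 > 0,  v_rel·d = -373 < 0  ⇒  outside

inside=no margin=21557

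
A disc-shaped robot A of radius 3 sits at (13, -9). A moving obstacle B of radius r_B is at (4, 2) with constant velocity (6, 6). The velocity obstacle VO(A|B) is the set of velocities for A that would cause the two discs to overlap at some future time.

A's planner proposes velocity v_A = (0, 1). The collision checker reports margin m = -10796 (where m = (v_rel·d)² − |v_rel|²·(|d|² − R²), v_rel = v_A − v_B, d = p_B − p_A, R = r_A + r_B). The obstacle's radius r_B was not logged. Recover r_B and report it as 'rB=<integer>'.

m = -10796
d = (-9, 11);  v_rel = (-6, -5),  |v_rel|² = 61
v_rel×d = (-6)·(11) − (-5)·(-9) = -111
since m = R²·61 − (-111)²:  R² = (12321 + -10796) / 61 = 25
R = √25 = 5  ⇒  r_B = 5 − 3 = 2

rB=2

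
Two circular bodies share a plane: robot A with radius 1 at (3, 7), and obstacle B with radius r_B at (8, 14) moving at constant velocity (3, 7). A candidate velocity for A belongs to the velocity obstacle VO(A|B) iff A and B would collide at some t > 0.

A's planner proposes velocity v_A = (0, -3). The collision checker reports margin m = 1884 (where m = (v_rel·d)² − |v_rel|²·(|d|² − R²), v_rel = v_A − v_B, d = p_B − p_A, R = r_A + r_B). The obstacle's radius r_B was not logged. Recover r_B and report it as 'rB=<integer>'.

m = 1884
d = (5, 7);  v_rel = (-3, -10),  |v_rel|² = 109
v_rel×d = (-3)·(7) − (-10)·(5) = 29
since m = R²·109 − 29²:  R² = (841 + 1884) / 109 = 25
R = √25 = 5  ⇒  r_B = 5 − 1 = 4

rB=4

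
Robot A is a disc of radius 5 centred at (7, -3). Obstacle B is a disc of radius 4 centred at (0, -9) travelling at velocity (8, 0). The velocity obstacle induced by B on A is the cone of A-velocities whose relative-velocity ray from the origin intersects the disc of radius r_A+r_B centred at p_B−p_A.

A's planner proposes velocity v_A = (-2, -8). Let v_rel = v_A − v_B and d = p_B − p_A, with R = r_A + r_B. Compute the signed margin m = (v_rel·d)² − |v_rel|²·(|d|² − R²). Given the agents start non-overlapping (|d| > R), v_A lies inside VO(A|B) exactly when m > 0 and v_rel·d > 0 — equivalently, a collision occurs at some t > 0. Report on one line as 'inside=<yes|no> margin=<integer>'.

d = (-7, -6),  |d|² = 85;  R = 5+4 = 9,  c = 85−9² = 4
v_rel = (-10, -8),  |v_rel|² = 164;  v_rel·d = (-10)·(-7) + (-8)·(-6) = 118
164·t² − 236·t + 4 = 0  ⇒  m = 118² − 164·4 = 13268
m = 13268 > 0,  v_rel·d = 118 > 0  ⇒  inside

inside=yes margin=13268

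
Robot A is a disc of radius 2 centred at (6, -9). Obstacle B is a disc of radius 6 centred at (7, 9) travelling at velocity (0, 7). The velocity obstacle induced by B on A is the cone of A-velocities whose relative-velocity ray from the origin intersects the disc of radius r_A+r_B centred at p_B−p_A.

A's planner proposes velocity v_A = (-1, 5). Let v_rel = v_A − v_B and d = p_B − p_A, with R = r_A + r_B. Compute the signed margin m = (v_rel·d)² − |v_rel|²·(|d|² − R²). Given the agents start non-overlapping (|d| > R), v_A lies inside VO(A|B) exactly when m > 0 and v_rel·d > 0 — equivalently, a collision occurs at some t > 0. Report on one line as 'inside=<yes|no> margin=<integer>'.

d = (1, 18),  |d|² = 325;  R = 2+6 = 8,  c = 325−8² = 261
v_rel = (-1, -2),  |v_rel|² = 5;  v_rel·d = (-1)·(1) + (-2)·(18) = -37
5·t² + 74·t + 261 = 0  ⇒  m = (-37)² − 5·261 = 64
m = 64 > 0,  v_rel·d = -37 < 0  ⇒  outside

inside=no margin=64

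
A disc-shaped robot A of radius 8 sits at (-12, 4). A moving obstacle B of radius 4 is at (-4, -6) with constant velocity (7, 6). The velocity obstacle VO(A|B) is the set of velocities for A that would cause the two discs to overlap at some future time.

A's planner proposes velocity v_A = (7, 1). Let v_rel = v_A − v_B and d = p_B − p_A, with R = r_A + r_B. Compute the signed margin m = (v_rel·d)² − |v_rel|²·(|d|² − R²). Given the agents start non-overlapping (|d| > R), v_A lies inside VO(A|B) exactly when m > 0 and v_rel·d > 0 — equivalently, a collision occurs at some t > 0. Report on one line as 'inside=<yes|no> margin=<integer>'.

d = (8, -10),  |d|² = 164;  R = 8+4 = 12,  c = 164−12² = 20
v_rel = (0, -5),  |v_rel|² = 25;  v_rel·d = (0)·(8) + (-5)·(-10) = 50
25·t² − 100·t + 20 = 0  ⇒  m = 50² − 25·20 = 2000
m = 2000 > 0,  v_rel·d = 50 > 0  ⇒  inside

inside=yes margin=2000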